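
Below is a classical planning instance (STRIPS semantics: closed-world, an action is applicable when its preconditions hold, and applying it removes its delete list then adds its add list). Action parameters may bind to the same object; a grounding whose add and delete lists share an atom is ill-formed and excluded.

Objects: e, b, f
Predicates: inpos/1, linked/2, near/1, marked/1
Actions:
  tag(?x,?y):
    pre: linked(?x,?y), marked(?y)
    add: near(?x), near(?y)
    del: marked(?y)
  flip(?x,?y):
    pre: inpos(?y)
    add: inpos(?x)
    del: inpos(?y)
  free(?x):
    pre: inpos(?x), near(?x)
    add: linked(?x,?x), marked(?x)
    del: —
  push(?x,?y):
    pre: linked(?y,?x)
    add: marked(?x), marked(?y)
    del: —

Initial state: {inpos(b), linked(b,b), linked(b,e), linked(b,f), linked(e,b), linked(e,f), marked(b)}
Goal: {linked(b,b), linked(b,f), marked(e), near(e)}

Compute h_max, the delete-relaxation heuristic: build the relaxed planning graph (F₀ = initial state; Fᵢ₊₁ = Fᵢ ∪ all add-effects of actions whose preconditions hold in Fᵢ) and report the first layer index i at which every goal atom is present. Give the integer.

1

F0 = init (7 atoms)
F1 = F0 ∪ {inpos(e), inpos(f), marked(e), marked(f), near(b), near(e)}  (13 atoms)
goal ⊆ F1  ⇒  h_max = 1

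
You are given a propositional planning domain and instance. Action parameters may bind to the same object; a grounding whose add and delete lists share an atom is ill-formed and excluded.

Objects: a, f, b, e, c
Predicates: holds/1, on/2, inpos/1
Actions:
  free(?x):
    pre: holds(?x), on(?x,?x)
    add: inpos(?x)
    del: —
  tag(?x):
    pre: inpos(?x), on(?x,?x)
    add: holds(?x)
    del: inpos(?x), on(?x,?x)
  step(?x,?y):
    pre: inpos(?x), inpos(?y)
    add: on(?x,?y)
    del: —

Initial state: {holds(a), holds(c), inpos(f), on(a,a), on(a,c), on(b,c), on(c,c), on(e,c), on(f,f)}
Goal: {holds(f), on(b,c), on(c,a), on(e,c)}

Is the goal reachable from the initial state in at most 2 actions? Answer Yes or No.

No

1. free(a)  →  {holds(a), holds(c), inpos(a), inpos(f), on(a,a), on(a,c), on(b,c), on(c,c), on(e,c), on(f,f)}
2. free(c)  →  {holds(a), holds(c), inpos(a), inpos(c), inpos(f), on(a,a), on(a,c), on(b,c), on(c,c), on(e,c), on(f,f)}
3. tag(f)  →  {holds(a), holds(c), holds(f), inpos(a), inpos(c), on(a,a), on(a,c), on(b,c), on(c,c), on(e,c)}
4. step(c,a)  →  {holds(a), holds(c), holds(f), inpos(a), inpos(c), on(a,a), on(a,c), on(b,c), on(c,a), on(c,c), on(e,c)}
optimal plan length = 4; 4 > 2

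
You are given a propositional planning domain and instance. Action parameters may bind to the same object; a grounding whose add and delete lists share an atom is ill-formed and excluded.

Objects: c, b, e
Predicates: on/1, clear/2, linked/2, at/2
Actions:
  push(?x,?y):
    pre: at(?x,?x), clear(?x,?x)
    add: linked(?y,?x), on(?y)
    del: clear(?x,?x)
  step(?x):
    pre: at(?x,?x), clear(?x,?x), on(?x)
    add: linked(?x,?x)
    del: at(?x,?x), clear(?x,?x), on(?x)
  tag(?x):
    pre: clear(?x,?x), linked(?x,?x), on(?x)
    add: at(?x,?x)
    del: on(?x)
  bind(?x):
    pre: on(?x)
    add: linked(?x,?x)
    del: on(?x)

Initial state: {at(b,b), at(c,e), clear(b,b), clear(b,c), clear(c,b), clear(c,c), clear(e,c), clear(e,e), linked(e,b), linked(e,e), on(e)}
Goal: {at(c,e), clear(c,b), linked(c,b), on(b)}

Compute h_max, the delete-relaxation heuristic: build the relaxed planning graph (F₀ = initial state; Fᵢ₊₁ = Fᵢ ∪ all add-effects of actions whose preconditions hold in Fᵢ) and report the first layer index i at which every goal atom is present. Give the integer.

1

F0 = init (11 atoms)
F1 = F0 ∪ {at(e,e), linked(b,b), linked(c,b), on(b), on(c)}  (16 atoms)
goal ⊆ F1  ⇒  h_max = 1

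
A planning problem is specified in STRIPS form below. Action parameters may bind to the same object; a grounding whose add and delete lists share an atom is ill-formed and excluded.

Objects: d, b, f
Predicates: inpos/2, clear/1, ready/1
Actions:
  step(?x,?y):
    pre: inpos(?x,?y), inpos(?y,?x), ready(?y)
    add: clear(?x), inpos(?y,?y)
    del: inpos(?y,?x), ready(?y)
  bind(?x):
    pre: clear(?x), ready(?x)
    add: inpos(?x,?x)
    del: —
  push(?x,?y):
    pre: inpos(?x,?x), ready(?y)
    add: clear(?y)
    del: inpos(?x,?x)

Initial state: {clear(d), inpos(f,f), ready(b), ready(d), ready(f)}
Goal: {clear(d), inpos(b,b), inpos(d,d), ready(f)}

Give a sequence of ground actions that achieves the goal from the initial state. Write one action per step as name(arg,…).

bind(d); push(f,b); bind(b)

1. bind(d)  →  {clear(d), inpos(d,d), inpos(f,f), ready(b), ready(d), ready(f)}
2. push(f,b)  →  {clear(b), clear(d), inpos(d,d), ready(b), ready(d), ready(f)}
3. bind(b)  →  {clear(b), clear(d), inpos(b,b), inpos(d,d), ready(b), ready(d), ready(f)}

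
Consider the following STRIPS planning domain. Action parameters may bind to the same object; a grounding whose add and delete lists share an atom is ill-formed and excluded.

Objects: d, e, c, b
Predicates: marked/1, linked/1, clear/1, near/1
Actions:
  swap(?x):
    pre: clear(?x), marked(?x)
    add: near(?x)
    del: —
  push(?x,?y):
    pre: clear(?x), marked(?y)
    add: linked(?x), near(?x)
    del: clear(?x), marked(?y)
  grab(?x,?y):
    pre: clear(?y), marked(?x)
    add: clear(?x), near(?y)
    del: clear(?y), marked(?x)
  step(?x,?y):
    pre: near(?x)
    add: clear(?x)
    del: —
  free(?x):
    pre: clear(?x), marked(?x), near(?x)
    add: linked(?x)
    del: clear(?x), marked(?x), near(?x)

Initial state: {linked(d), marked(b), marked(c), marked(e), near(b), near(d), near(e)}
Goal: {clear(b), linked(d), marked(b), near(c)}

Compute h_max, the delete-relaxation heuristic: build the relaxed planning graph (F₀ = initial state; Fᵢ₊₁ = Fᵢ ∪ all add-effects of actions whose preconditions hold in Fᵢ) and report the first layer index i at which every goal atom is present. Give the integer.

F0 = init (7 atoms)
F1 = F0 ∪ {clear(b), clear(d), clear(e)}  (10 atoms)
F2 = F1 ∪ {clear(c), linked(b), linked(e)}  (13 atoms)
F3 = F2 ∪ {linked(c), near(c)}  (15 atoms)
goal ⊆ F3  ⇒  h_max = 3

3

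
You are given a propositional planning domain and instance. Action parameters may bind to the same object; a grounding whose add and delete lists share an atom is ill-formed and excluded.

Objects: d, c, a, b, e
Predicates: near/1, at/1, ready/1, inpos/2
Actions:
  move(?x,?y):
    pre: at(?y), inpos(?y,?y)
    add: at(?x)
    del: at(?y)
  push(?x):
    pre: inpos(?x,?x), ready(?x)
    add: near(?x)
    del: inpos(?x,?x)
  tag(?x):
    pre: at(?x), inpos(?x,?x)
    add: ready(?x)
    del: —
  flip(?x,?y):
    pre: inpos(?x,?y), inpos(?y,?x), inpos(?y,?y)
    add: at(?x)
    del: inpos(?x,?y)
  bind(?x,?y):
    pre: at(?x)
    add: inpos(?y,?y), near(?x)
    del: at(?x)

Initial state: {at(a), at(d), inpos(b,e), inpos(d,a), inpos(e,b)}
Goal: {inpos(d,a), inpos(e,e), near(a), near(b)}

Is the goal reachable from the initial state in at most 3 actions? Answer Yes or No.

1. bind(a,d)  →  {at(d), inpos(b,e), inpos(d,a), inpos(d,d), inpos(e,b), near(a)}
2. move(b,d)  →  {at(b), inpos(b,e), inpos(d,a), inpos(d,d), inpos(e,b), near(a)}
3. bind(b,e)  →  {inpos(b,e), inpos(d,a), inpos(d,d), inpos(e,b), inpos(e,e), near(a), near(b)}
optimal plan length = 3; 3 ≤ 3

Yes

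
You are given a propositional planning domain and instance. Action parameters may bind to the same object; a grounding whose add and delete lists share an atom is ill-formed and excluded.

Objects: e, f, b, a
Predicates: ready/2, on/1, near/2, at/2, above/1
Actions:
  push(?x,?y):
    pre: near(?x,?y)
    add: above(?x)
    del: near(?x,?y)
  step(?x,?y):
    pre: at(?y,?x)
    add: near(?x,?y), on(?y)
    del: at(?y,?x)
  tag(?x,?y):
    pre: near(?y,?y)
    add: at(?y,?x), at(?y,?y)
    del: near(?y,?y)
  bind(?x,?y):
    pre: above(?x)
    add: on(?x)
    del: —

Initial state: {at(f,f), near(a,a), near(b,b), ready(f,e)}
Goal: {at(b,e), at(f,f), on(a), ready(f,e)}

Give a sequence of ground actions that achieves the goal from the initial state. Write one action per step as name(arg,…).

push(a,a); tag(e,b); bind(a,e)

1. push(a,a)  →  {above(a), at(f,f), near(b,b), ready(f,e)}
2. tag(e,b)  →  {above(a), at(b,b), at(b,e), at(f,f), ready(f,e)}
3. bind(a,e)  →  {above(a), at(b,b), at(b,e), at(f,f), on(a), ready(f,e)}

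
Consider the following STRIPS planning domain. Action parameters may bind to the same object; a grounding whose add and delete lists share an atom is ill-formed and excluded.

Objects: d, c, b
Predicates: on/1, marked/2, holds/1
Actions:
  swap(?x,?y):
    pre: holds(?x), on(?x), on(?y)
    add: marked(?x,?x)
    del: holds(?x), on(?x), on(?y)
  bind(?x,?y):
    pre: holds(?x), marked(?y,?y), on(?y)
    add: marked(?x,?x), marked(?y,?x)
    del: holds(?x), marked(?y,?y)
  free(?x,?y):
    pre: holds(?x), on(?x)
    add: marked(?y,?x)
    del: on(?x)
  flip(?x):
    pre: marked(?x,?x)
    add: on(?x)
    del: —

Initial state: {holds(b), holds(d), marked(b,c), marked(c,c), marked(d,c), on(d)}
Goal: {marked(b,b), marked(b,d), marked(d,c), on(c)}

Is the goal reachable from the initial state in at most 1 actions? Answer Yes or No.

1. free(d,b)  →  {holds(b), holds(d), marked(b,c), marked(b,d), marked(c,c), marked(d,c)}
2. flip(c)  →  {holds(b), holds(d), marked(b,c), marked(b,d), marked(c,c), marked(d,c), on(c)}
3. bind(b,c)  →  {holds(d), marked(b,b), marked(b,c), marked(b,d), marked(c,b), marked(d,c), on(c)}
optimal plan length = 3; 3 > 1

No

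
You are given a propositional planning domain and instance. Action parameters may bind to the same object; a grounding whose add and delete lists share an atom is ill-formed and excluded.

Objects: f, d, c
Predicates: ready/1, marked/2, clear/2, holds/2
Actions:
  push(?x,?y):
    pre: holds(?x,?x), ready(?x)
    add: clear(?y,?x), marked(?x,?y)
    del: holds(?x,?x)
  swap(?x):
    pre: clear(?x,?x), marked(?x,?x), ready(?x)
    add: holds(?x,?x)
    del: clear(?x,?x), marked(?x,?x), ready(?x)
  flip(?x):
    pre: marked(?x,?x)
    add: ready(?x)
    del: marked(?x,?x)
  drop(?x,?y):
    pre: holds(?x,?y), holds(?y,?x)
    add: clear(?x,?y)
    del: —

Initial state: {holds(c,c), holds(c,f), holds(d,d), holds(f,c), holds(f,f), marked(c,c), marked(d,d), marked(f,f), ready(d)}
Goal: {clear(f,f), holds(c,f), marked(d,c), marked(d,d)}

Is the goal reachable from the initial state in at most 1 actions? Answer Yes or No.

No

1. push(d,c)  →  {clear(c,d), holds(c,c), holds(c,f), holds(f,c), holds(f,f), marked(c,c), marked(d,c), marked(d,d), marked(f,f), ready(d)}
2. drop(f,f)  →  {clear(c,d), clear(f,f), holds(c,c), holds(c,f), holds(f,c), holds(f,f), marked(c,c), marked(d,c), marked(d,d), marked(f,f), ready(d)}
optimal plan length = 2; 2 > 1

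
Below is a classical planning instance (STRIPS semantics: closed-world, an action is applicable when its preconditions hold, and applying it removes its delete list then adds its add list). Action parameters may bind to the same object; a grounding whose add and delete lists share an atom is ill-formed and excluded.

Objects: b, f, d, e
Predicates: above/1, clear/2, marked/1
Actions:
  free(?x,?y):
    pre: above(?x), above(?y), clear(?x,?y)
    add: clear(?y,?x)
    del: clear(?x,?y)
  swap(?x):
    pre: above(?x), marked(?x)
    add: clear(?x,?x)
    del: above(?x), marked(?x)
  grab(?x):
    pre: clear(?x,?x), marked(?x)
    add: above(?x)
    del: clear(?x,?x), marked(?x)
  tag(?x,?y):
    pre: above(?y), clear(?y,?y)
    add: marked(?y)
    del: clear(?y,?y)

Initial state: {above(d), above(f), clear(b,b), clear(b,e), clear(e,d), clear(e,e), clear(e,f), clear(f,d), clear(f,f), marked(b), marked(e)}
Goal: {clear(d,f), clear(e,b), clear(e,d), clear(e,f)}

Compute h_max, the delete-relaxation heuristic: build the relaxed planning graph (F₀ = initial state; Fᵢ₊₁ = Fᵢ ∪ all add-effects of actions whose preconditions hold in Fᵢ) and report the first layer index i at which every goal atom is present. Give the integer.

2

F0 = init (11 atoms)
F1 = F0 ∪ {above(b), above(e), clear(d,f), marked(f)}  (15 atoms)
F2 = F1 ∪ {clear(d,e), clear(e,b), clear(f,e)}  (18 atoms)
goal ⊆ F2  ⇒  h_max = 2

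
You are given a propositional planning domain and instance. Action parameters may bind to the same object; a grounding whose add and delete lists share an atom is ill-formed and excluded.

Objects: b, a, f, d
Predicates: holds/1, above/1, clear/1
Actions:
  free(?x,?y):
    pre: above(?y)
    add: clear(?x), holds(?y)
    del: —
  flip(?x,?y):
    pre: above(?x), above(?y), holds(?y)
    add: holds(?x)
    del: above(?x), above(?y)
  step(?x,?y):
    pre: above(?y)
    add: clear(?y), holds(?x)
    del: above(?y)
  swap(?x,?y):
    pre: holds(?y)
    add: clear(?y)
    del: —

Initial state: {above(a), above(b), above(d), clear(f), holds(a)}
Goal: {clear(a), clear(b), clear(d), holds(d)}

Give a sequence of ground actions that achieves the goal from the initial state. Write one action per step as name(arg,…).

1. free(b,b)  →  {above(a), above(b), above(d), clear(b), clear(f), holds(a), holds(b)}
2. free(a,b)  →  {above(a), above(b), above(d), clear(a), clear(b), clear(f), holds(a), holds(b)}
3. free(d,d)  →  {above(a), above(b), above(d), clear(a), clear(b), clear(d), clear(f), holds(a), holds(b), holds(d)}

free(b,b); free(a,b); free(d,d)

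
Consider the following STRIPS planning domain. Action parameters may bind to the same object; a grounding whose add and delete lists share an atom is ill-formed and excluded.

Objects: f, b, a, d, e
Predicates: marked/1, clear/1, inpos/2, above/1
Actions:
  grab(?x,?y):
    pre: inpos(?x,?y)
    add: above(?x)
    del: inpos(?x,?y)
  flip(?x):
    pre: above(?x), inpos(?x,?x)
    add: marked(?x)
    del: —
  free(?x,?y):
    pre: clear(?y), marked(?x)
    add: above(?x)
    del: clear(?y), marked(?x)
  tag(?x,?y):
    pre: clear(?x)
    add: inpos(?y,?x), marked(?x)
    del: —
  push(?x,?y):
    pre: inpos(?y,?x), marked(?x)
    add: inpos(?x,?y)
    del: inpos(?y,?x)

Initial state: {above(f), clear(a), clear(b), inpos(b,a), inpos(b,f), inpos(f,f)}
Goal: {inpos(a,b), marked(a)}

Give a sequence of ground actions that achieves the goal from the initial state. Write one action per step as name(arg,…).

tag(b,a); tag(a,f)

1. tag(b,a)  →  {above(f), clear(a), clear(b), inpos(a,b), inpos(b,a), inpos(b,f), inpos(f,f), marked(b)}
2. tag(a,f)  →  {above(f), clear(a), clear(b), inpos(a,b), inpos(b,a), inpos(b,f), inpos(f,a), inpos(f,f), marked(a), marked(b)}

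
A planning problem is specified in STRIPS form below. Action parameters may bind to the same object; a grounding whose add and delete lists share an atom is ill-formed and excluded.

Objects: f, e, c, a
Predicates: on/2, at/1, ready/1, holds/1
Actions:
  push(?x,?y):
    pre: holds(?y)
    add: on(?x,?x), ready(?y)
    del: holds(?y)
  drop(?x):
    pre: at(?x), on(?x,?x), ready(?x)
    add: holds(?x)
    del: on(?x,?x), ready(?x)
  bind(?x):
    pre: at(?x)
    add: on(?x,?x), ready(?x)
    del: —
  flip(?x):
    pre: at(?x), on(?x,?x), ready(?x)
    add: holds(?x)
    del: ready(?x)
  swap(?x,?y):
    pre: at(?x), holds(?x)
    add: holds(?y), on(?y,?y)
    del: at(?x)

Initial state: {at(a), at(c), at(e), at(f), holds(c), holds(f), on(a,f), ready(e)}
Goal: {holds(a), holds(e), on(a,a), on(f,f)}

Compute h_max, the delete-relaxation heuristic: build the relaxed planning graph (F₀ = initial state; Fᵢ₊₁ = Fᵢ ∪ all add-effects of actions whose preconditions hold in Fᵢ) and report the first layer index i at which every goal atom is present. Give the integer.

1

F0 = init (8 atoms)
F1 = F0 ∪ {holds(a), holds(e), on(a,a), on(c,c), on(e,e), on(f,f), ready(a), ready(c), ready(f)}  (17 atoms)
goal ⊆ F1  ⇒  h_max = 1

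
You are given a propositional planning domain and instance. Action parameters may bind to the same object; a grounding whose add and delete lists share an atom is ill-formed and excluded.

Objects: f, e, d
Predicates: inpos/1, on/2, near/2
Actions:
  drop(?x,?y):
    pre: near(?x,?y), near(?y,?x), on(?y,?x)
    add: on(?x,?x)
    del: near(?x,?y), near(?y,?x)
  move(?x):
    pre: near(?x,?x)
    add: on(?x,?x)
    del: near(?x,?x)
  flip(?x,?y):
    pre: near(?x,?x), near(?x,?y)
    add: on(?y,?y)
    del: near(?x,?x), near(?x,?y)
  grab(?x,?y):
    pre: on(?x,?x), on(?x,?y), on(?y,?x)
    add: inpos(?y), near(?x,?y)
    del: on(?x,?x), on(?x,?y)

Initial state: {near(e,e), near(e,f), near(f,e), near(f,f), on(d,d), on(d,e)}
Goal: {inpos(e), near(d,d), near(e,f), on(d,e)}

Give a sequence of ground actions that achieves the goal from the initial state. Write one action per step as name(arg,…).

1. move(e)  →  {near(e,f), near(f,e), near(f,f), on(d,d), on(d,e), on(e,e)}
2. grab(e,e)  →  {inpos(e), near(e,e), near(e,f), near(f,e), near(f,f), on(d,d), on(d,e)}
3. grab(d,d)  →  {inpos(d), inpos(e), near(d,d), near(e,e), near(e,f), near(f,e), near(f,f), on(d,e)}

move(e); grab(e,e); grab(d,d)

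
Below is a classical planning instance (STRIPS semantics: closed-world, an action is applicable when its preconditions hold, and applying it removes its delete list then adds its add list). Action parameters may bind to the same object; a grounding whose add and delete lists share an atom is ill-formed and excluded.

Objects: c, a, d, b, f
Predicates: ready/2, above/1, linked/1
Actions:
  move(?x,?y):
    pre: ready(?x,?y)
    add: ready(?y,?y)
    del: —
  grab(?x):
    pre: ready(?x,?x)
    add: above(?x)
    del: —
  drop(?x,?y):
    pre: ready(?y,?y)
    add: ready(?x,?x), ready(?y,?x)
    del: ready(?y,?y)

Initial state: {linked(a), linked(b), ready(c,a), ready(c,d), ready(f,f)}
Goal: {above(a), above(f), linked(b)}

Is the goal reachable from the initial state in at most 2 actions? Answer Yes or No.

1. move(c,a)  →  {linked(a), linked(b), ready(a,a), ready(c,a), ready(c,d), ready(f,f)}
2. grab(a)  →  {above(a), linked(a), linked(b), ready(a,a), ready(c,a), ready(c,d), ready(f,f)}
3. grab(f)  →  {above(a), above(f), linked(a), linked(b), ready(a,a), ready(c,a), ready(c,d), ready(f,f)}
optimal plan length = 3; 3 > 2

No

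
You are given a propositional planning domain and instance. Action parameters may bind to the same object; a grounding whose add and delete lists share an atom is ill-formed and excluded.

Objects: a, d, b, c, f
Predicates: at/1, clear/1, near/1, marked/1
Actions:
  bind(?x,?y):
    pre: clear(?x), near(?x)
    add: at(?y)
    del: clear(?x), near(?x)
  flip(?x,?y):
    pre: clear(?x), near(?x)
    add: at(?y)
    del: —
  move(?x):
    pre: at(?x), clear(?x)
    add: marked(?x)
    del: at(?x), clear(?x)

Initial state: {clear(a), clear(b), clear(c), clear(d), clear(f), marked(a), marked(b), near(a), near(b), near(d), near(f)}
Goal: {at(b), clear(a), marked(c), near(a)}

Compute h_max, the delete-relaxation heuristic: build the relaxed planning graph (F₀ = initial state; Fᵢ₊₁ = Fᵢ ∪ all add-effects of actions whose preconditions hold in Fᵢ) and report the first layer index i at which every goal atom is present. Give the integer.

2

F0 = init (11 atoms)
F1 = F0 ∪ {at(a), at(b), at(c), at(d), at(f)}  (16 atoms)
F2 = F1 ∪ {marked(c), marked(d), marked(f)}  (19 atoms)
goal ⊆ F2  ⇒  h_max = 2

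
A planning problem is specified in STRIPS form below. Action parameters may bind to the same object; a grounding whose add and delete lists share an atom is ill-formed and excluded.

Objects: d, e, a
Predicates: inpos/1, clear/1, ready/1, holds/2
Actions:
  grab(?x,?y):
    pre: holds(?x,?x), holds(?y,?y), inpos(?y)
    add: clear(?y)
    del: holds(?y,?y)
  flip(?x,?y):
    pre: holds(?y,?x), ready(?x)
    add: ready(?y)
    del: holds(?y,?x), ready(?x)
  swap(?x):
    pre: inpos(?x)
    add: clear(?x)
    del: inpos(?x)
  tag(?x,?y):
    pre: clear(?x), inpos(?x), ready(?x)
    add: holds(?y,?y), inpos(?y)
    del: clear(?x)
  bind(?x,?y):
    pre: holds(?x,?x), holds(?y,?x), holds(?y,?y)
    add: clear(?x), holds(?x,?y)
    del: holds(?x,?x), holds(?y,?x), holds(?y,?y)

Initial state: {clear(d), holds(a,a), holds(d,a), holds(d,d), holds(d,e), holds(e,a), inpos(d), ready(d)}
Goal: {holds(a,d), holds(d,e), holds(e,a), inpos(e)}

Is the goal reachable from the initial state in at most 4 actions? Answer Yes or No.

1. tag(d,e)  →  {holds(a,a), holds(d,a), holds(d,d), holds(d,e), holds(e,a), holds(e,e), inpos(d), inpos(e), ready(d)}
2. bind(a,d)  →  {clear(a), holds(a,d), holds(d,e), holds(e,a), holds(e,e), inpos(d), inpos(e), ready(d)}
optimal plan length = 2; 2 ≤ 4

Yes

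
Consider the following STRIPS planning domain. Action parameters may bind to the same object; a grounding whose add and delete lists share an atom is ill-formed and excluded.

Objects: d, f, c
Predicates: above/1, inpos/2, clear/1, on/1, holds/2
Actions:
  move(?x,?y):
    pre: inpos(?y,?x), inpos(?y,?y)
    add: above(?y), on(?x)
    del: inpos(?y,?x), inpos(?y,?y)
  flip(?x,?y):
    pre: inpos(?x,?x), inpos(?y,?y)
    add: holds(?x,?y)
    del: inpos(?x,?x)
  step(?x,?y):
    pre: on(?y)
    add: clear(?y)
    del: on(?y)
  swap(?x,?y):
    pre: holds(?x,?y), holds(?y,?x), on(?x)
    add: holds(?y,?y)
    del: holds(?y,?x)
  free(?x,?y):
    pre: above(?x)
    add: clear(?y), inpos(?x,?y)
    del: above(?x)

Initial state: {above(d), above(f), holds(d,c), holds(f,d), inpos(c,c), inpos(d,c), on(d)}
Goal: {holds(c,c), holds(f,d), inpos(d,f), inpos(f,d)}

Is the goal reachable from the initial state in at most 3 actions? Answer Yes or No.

Yes

1. flip(c,c)  →  {above(d), above(f), holds(c,c), holds(d,c), holds(f,d), inpos(d,c), on(d)}
2. free(d,f)  →  {above(f), clear(f), holds(c,c), holds(d,c), holds(f,d), inpos(d,c), inpos(d,f), on(d)}
3. free(f,d)  →  {clear(d), clear(f), holds(c,c), holds(d,c), holds(f,d), inpos(d,c), inpos(d,f), inpos(f,d), on(d)}
optimal plan length = 3; 3 ≤ 3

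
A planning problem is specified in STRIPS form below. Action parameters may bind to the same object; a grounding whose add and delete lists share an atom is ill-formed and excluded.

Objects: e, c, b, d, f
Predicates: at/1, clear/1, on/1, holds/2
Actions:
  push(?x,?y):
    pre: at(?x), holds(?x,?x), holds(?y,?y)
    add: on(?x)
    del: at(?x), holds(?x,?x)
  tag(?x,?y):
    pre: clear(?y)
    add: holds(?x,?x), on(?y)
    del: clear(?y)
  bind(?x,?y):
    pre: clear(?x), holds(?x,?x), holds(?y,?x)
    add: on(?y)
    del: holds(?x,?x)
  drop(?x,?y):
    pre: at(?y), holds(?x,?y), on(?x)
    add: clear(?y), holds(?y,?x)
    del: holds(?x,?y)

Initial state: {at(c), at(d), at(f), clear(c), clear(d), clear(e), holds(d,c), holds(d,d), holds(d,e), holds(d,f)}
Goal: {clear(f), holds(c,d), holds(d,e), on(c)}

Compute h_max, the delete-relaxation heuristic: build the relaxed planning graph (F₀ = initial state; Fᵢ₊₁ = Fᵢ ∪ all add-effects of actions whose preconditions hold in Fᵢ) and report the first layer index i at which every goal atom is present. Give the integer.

2

F0 = init (10 atoms)
F1 = F0 ∪ {holds(b,b), holds(c,c), holds(e,e), holds(f,f), on(c), on(d), on(e)}  (17 atoms)
F2 = F1 ∪ {clear(f), holds(c,d), holds(f,d), on(f)}  (21 atoms)
goal ⊆ F2  ⇒  h_max = 2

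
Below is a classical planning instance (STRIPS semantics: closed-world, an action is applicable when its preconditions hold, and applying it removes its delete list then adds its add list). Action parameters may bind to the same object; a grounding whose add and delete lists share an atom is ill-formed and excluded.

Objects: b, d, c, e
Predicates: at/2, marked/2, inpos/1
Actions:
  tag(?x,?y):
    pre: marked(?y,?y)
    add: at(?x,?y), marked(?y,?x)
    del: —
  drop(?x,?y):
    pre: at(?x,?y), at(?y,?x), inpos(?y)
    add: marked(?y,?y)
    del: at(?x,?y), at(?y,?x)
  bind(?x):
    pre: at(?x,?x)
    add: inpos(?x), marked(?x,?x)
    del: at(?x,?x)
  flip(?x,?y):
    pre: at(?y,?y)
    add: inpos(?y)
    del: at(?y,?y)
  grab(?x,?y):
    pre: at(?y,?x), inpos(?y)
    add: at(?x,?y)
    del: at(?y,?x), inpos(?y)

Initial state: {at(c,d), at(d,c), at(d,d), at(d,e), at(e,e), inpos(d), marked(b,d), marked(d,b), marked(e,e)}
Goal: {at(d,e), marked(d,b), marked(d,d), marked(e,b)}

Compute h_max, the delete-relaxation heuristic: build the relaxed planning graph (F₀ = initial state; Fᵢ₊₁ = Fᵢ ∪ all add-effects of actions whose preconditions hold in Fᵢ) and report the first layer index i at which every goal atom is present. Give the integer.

F0 = init (9 atoms)
F1 = F0 ∪ {at(b,e), at(c,e), at(e,d), inpos(e), marked(d,d), marked(e,b), marked(e,c), marked(e,d)}  (17 atoms)
goal ⊆ F1  ⇒  h_max = 1

1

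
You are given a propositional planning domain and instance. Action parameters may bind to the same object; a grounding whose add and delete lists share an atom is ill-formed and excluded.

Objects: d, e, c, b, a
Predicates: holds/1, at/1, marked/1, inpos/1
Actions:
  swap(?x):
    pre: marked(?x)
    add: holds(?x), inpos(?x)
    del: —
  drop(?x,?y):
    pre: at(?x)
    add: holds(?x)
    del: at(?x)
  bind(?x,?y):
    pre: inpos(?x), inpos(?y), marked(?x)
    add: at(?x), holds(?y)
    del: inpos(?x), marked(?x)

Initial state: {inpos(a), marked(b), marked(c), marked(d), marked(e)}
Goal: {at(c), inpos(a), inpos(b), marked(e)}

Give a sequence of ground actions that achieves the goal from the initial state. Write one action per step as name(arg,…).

1. swap(c)  →  {holds(c), inpos(a), inpos(c), marked(b), marked(c), marked(d), marked(e)}
2. swap(b)  →  {holds(b), holds(c), inpos(a), inpos(b), inpos(c), marked(b), marked(c), marked(d), marked(e)}
3. bind(c,c)  →  {at(c), holds(b), holds(c), inpos(a), inpos(b), marked(b), marked(d), marked(e)}

swap(c); swap(b); bind(c,c)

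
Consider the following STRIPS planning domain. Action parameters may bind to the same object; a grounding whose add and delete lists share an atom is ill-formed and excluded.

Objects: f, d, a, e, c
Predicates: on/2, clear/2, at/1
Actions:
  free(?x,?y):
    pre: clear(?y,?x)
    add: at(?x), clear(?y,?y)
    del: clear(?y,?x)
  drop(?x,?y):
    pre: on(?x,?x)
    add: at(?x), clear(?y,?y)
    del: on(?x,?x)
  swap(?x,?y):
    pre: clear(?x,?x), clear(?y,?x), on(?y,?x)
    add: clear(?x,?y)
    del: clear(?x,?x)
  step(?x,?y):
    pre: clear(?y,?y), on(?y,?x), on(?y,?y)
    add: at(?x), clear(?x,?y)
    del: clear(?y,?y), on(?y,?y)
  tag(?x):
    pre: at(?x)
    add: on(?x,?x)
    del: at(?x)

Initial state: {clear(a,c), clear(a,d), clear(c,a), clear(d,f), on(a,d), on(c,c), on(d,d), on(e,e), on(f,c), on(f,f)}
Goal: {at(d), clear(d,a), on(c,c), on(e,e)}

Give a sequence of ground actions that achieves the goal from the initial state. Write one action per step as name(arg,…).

1. drop(d,d)  →  {at(d), clear(a,c), clear(a,d), clear(c,a), clear(d,d), clear(d,f), on(a,d), on(c,c), on(e,e), on(f,c), on(f,f)}
2. swap(d,a)  →  {at(d), clear(a,c), clear(a,d), clear(c,a), clear(d,a), clear(d,f), on(a,d), on(c,c), on(e,e), on(f,c), on(f,f)}

drop(d,d); swap(d,a)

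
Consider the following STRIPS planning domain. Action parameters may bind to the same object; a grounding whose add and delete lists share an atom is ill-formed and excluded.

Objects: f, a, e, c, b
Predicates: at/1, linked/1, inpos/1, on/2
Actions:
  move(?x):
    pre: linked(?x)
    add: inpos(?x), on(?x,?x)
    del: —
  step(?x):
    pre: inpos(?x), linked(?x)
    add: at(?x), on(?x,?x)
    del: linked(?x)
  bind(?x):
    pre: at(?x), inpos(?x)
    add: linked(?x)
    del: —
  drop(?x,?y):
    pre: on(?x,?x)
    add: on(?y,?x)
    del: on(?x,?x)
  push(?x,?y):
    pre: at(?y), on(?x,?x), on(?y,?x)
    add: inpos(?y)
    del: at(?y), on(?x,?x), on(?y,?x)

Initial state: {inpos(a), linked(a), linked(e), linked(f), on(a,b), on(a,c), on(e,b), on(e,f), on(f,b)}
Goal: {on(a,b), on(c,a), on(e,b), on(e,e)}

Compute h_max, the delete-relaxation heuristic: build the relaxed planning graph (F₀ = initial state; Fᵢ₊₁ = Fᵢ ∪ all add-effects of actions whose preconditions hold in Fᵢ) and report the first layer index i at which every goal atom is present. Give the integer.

F0 = init (9 atoms)
F1 = F0 ∪ {at(a), inpos(e), inpos(f), on(a,a), on(e,e), on(f,f)}  (15 atoms)
F2 = F1 ∪ {at(e), at(f), on(a,e), on(a,f), on(b,a), on(b,e), on(b,f), on(c,a), on(c,e), on(c,f), on(e,a), on(f,a), on(f,e)}  (28 atoms)
goal ⊆ F2  ⇒  h_max = 2

2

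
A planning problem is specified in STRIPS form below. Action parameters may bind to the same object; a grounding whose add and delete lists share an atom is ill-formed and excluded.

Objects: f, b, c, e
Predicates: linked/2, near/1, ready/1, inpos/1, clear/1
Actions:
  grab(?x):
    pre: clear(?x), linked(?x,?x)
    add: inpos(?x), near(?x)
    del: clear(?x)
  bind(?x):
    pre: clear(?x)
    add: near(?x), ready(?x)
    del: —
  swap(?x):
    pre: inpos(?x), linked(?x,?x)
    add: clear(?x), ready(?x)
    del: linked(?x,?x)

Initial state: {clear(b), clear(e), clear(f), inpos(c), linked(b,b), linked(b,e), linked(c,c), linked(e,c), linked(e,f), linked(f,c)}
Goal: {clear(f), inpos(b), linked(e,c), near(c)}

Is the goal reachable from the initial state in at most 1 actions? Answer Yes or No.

1. grab(b)  →  {clear(e), clear(f), inpos(b), inpos(c), linked(b,b), linked(b,e), linked(c,c), linked(e,c), linked(e,f), linked(f,c), near(b)}
2. swap(c)  →  {clear(c), clear(e), clear(f), inpos(b), inpos(c), linked(b,b), linked(b,e), linked(e,c), linked(e,f), linked(f,c), near(b), ready(c)}
3. bind(c)  →  {clear(c), clear(e), clear(f), inpos(b), inpos(c), linked(b,b), linked(b,e), linked(e,c), linked(e,f), linked(f,c), near(b), near(c), ready(c)}
optimal plan length = 3; 3 > 1

No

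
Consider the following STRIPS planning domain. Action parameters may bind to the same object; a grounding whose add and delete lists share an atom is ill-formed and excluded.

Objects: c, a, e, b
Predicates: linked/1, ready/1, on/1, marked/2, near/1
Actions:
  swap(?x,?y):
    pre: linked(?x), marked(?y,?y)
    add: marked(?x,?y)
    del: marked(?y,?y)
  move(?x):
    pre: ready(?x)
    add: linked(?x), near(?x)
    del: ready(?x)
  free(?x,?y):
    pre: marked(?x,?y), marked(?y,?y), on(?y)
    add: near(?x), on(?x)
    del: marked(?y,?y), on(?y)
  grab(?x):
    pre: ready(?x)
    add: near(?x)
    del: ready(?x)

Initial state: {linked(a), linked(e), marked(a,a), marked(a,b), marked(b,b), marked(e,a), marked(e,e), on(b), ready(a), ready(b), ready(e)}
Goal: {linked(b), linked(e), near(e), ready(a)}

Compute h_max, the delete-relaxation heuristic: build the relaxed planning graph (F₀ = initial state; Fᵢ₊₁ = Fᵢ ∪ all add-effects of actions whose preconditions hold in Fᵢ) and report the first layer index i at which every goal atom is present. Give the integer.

1

F0 = init (11 atoms)
F1 = F0 ∪ {linked(b), marked(a,e), marked(e,b), near(a), near(b), near(e), on(a)}  (18 atoms)
goal ⊆ F1  ⇒  h_max = 1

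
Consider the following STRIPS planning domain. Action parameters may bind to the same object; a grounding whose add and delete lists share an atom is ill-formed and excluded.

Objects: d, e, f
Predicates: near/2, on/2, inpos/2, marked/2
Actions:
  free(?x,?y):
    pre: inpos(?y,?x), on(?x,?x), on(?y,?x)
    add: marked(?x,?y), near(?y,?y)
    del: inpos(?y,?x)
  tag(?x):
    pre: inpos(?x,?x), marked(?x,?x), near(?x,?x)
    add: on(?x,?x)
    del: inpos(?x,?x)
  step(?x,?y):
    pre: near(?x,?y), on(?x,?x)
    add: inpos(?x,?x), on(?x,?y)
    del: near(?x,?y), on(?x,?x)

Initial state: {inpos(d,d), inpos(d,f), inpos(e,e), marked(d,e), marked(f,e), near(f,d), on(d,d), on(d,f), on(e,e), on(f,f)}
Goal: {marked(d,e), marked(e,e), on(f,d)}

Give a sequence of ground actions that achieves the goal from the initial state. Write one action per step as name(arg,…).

free(e,e); step(f,d)

1. free(e,e)  →  {inpos(d,d), inpos(d,f), marked(d,e), marked(e,e), marked(f,e), near(e,e), near(f,d), on(d,d), on(d,f), on(e,e), on(f,f)}
2. step(f,d)  →  {inpos(d,d), inpos(d,f), inpos(f,f), marked(d,e), marked(e,e), marked(f,e), near(e,e), on(d,d), on(d,f), on(e,e), on(f,d)}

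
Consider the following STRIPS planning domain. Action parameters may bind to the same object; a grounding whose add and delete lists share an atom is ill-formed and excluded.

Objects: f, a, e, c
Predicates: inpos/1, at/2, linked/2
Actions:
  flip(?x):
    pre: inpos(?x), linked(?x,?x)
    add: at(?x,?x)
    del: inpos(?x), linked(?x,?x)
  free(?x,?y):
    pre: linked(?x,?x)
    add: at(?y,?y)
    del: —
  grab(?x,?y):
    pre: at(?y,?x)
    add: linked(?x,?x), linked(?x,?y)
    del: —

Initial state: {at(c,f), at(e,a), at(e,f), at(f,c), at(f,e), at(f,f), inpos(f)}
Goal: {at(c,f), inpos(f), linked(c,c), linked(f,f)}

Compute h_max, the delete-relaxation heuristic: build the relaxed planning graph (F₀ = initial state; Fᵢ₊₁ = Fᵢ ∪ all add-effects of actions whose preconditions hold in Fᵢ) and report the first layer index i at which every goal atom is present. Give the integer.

1

F0 = init (7 atoms)
F1 = F0 ∪ {linked(a,a), linked(a,e), linked(c,c), linked(c,f), linked(e,e), linked(e,f), linked(f,c), linked(f,e), linked(f,f)}  (16 atoms)
goal ⊆ F1  ⇒  h_max = 1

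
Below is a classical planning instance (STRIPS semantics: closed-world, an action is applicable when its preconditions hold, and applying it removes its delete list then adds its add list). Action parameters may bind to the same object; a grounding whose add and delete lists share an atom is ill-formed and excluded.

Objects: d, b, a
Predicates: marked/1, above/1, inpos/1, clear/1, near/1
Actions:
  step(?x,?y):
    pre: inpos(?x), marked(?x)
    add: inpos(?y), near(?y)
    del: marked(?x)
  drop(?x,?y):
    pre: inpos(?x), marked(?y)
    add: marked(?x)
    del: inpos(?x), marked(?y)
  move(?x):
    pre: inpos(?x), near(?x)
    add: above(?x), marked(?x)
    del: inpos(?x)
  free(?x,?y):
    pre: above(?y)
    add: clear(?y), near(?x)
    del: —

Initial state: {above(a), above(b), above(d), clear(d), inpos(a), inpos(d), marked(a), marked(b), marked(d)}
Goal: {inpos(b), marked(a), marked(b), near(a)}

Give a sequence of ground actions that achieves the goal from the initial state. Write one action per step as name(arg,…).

1. step(d,b)  →  {above(a), above(b), above(d), clear(d), inpos(a), inpos(b), inpos(d), marked(a), marked(b), near(b)}
2. free(a,d)  →  {above(a), above(b), above(d), clear(d), inpos(a), inpos(b), inpos(d), marked(a), marked(b), near(a), near(b)}

step(d,b); free(a,d)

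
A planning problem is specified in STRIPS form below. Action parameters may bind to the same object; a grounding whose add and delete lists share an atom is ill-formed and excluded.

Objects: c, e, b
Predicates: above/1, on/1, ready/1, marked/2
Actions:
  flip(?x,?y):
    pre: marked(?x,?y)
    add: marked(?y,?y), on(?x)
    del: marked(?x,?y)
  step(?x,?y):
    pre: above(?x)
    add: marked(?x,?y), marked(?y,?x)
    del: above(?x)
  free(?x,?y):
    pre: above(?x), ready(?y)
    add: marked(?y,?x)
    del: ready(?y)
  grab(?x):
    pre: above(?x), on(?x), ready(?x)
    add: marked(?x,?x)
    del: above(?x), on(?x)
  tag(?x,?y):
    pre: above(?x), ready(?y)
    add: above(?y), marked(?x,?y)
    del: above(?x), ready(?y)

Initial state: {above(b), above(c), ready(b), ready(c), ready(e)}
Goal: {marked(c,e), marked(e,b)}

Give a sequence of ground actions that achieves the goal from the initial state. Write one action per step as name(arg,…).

step(c,e); step(b,e)

1. step(c,e)  →  {above(b), marked(c,e), marked(e,c), ready(b), ready(c), ready(e)}
2. step(b,e)  →  {marked(b,e), marked(c,e), marked(e,b), marked(e,c), ready(b), ready(c), ready(e)}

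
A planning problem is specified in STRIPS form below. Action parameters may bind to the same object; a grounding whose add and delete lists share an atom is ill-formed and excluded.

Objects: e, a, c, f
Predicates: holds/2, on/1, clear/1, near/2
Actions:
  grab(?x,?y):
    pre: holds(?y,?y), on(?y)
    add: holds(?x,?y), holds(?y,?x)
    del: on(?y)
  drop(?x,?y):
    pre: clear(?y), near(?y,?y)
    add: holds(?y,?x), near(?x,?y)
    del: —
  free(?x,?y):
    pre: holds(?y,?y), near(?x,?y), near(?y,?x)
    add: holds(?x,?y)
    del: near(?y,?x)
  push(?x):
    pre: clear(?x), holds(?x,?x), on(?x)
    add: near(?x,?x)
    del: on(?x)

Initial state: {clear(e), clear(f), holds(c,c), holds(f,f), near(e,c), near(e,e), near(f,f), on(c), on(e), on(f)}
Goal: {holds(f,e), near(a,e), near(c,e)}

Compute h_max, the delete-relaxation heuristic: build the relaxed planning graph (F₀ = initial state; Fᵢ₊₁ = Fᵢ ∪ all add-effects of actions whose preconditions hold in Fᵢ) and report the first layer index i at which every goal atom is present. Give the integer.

1

F0 = init (10 atoms)
F1 = F0 ∪ {holds(a,c), holds(a,f), holds(c,a), holds(c,e), holds(c,f), holds(e,a), holds(e,c), holds(e,e), holds(e,f), holds(f,a), holds(f,c), holds(f,e), near(a,e), near(a,f), near(c,e), near(c,f), near(e,f), near(f,e)}  (28 atoms)
goal ⊆ F1  ⇒  h_max = 1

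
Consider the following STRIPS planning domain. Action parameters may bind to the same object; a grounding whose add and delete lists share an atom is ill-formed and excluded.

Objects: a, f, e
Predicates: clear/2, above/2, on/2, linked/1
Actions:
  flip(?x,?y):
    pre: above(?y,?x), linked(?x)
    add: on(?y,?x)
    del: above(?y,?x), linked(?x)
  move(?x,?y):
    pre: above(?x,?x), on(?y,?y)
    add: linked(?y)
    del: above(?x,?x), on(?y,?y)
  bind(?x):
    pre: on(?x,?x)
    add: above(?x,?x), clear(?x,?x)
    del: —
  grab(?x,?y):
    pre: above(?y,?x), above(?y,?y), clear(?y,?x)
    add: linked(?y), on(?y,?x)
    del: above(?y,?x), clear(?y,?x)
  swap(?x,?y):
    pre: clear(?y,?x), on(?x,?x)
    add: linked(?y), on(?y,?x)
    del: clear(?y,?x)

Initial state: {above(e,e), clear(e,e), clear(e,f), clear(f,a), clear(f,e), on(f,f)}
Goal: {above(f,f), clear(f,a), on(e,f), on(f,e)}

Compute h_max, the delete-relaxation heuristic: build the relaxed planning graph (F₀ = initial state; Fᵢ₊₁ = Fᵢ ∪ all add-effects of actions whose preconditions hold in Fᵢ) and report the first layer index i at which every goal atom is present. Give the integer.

F0 = init (6 atoms)
F1 = F0 ∪ {above(f,f), clear(f,f), linked(e), linked(f), on(e,e), on(e,f)}  (12 atoms)
F2 = F1 ∪ {on(f,e)}  (13 atoms)
goal ⊆ F2  ⇒  h_max = 2

2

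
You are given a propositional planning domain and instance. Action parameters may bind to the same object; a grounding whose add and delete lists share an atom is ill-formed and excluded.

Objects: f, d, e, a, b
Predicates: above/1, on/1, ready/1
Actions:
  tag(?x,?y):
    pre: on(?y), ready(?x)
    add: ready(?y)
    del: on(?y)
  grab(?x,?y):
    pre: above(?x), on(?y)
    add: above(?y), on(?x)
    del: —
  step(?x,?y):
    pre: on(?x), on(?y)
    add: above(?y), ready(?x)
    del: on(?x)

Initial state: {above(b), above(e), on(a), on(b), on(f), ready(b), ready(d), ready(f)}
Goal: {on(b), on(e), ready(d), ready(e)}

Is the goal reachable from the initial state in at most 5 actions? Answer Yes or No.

1. grab(e,f)  →  {above(b), above(e), above(f), on(a), on(b), on(e), on(f), ready(b), ready(d), ready(f)}
2. tag(f,e)  →  {above(b), above(e), above(f), on(a), on(b), on(f), ready(b), ready(d), ready(e), ready(f)}
3. grab(e,f)  →  {above(b), above(e), above(f), on(a), on(b), on(e), on(f), ready(b), ready(d), ready(e), ready(f)}
optimal plan length = 3; 3 ≤ 5

Yes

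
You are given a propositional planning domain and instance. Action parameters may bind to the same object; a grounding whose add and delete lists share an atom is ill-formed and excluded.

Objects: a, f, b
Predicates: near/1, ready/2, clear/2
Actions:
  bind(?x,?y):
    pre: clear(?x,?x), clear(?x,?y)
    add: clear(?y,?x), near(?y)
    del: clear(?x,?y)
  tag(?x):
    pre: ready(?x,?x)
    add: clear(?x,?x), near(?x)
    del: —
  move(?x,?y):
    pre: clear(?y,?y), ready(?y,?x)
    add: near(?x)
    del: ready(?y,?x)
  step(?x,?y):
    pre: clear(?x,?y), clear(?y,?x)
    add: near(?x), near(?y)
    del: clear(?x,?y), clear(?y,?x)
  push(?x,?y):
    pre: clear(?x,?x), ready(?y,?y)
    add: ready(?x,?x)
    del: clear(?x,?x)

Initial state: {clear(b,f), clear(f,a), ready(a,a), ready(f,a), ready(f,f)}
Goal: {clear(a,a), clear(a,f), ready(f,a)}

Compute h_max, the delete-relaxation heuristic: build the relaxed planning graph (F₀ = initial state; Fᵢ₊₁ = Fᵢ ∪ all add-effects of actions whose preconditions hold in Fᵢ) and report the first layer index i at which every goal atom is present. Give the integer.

2

F0 = init (5 atoms)
F1 = F0 ∪ {clear(a,a), clear(f,f), near(a), near(f)}  (9 atoms)
F2 = F1 ∪ {clear(a,f)}  (10 atoms)
goal ⊆ F2  ⇒  h_max = 2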